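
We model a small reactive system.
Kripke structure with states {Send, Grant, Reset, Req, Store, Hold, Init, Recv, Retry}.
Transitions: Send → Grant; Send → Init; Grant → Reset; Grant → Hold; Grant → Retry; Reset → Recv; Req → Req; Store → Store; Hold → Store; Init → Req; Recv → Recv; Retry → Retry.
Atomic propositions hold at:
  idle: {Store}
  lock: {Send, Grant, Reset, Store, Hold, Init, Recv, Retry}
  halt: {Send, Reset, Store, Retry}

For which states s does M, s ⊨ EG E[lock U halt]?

{Send, Grant, Store, Hold, Retry}

E[lock U halt]: least fixpoint, start Z0 = Sat(halt) = {Send, Reset, Store, Retry}, add states in Sat(lock) with some successor in Z. Z1 = {Send, Grant, Reset, Store, Hold, Retry}; fixed.
Sat(E[lock U halt]) = {Send, Grant, Reset, Store, Hold, Retry}
EG E[lock U halt]: greatest fixpoint, start Z0 = {Send, Grant, Reset, Store, Hold, Retry}, keep only states in Sat with some successor in Z. Z1 = {Send, Grant, Store, Hold, Retry}; fixed.
Sat(EG E[lock U halt]) = {Send, Grant, Store, Hold, Retry}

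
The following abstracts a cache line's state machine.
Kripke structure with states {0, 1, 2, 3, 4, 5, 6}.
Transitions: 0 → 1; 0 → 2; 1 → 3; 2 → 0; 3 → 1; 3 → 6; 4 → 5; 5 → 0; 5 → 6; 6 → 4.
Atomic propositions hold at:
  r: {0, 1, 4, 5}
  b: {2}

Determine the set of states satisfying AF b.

AF b: least fixpoint, start Z0 = {2}, add states with every successor in Z. Already a fixed point.
Sat(AF b) = {2}

{2}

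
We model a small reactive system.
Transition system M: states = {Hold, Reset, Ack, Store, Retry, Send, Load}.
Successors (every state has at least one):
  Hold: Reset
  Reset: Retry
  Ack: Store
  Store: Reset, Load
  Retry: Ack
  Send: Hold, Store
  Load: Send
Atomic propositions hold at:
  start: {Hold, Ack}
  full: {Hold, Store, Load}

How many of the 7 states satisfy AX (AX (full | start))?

3

Sat(full | start) = {Hold, Ack, Store, Load}
Sat(AX (full | start)) = {s : every successor in {Hold, Ack, Store, Load}} = {Ack, Retry, Send}
Sat(AX (AX (full | start))) = {s : every successor in {Ack, Retry, Send}} = {Reset, Retry, Load}
|Sat(AX (AX (full | start)))| = |{Reset, Retry, Load}| = 3.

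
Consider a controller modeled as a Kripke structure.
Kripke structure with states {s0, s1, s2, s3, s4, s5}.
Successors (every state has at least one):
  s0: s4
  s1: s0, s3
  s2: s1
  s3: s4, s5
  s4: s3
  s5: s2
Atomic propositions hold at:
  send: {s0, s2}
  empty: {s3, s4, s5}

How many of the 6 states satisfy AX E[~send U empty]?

4

Sat(~send) = {s1, s3, s4, s5}
E[~send U empty]: least fixpoint, start Z0 = Sat(empty) = {s3, s4, s5}, add states in Sat(~send) with some successor in Z. Z1 = {s1, s3, s4, s5}; fixed.
Sat(E[~send U empty]) = {s1, s3, s4, s5}
Sat(AX E[~send U empty]) = {s : every successor in {s1, s3, s4, s5}} = {s0, s2, s3, s4}
|Sat(AX E[~send U empty])| = |{s0, s2, s3, s4}| = 4.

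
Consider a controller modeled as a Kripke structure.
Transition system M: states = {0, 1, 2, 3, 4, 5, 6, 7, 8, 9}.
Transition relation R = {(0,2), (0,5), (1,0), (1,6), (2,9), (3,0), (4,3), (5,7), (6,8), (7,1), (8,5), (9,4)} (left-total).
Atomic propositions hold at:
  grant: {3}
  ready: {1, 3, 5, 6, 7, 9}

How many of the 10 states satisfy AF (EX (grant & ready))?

Sat(grant & ready) = {3}
Sat(EX (grant & ready)) = {s : some successor in {3}} = {4}
AF (EX (grant & ready)): least fixpoint, start Z0 = {4}, add states with every successor in Z. Z1 = {4, 9}; Z2 = {2, 4, 9}; fixed.
Sat(AF (EX (grant & ready))) = {2, 4, 9}
|Sat(AF (EX (grant & ready)))| = |{2, 4, 9}| = 3.

3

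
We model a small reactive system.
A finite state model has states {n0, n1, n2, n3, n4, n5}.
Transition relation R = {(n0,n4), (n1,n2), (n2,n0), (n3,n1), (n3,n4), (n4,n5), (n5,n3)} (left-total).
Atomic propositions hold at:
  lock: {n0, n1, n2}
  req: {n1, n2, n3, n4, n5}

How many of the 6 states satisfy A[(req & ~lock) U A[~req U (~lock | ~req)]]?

Sat(~lock) = {n3, n4, n5}
Sat(req & ~lock) = {n3, n4, n5}
Sat(~req) = {n0}
Sat(~lock | ~req) = {n0, n3, n4, n5}
A[~req U (~lock | ~req)]: least fixpoint, start Z0 = Sat((~lock | ~req)) = {n0, n3, n4, n5}, add states in Sat(~req) with every successor in Z. Already a fixed point.
Sat(A[~req U (~lock | ~req)]) = {n0, n3, n4, n5}
A[(req & ~lock) U A[~req U (~lock | ~req)]]: least fixpoint, start Z0 = Sat(A[~req U (~lock | ~req)]) = {n0, n3, n4, n5}, add states in Sat(req & ~lock) with every successor in Z. Already a fixed point.
Sat(A[(req & ~lock) U A[~req U (~lock | ~req)]]) = {n0, n3, n4, n5}
|Sat(A[(req & ~lock) U A[~req U (~lock | ~req)]])| = |{n0, n3, n4, n5}| = 4.

4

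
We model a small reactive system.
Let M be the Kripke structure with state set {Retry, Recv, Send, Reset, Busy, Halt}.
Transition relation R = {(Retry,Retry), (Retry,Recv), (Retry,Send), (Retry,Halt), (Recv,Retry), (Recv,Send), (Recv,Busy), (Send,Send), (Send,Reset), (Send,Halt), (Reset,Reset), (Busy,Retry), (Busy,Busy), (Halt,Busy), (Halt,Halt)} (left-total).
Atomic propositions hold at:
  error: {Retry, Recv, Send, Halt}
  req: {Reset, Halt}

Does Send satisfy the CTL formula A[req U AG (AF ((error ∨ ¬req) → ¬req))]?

No

Sat(¬req) = {Retry, Recv, Send, Busy}
Sat(error ∨ ¬req) = {Retry, Recv, Send, Busy, Halt}
Sat((error ∨ ¬req) → ¬req) = {Retry, Recv, Send, Reset, Busy}
AF ((error ∨ ¬req) → ¬req): least fixpoint, start Z0 = {Retry, Recv, Send, Reset, Busy}, add states with every successor in Z. Already a fixed point.
Sat(AF ((error ∨ ¬req) → ¬req)) = {Retry, Recv, Send, Reset, Busy}
AG (AF ((error ∨ ¬req) → ¬req)): greatest fixpoint, start Z0 = {Retry, Recv, Send, Reset, Busy}, keep only states in Sat with every successor in Z. Z1 = {Recv, Reset, Busy}; Z2 = {Reset}; fixed.
Sat(AG (AF ((error ∨ ¬req) → ¬req))) = {Reset}
A[req U AG (AF ((error ∨ ¬req) → ¬req))]: least fixpoint, start Z0 = Sat(AG (AF ((error ∨ ¬req) → ¬req))) = {Reset}, add states in Sat(req) with every successor in Z. Already a fixed point.
Sat(A[req U AG (AF ((error ∨ ¬req) → ¬req))]) = {Reset}
Send ∉ Sat(A[req U AG (AF ((error ∨ ¬req) → ¬req))]) = {Reset}, so the formula does not hold at Send.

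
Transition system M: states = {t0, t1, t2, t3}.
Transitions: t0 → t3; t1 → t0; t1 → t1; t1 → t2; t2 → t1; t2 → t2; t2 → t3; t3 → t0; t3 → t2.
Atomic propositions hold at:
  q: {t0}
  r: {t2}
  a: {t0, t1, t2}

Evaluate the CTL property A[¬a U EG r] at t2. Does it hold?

Yes

Sat(¬a) = {t3}
EG r: greatest fixpoint, start Z0 = {t2}, keep only states in Sat with some successor in Z. Already a fixed point.
Sat(EG r) = {t2}
A[¬a U EG r]: least fixpoint, start Z0 = Sat(EG r) = {t2}, add states in Sat(¬a) with every successor in Z. Already a fixed point.
Sat(A[¬a U EG r]) = {t2}
t2 ∈ Sat(A[¬a U EG r]) = {t2}, so the formula holds at t2.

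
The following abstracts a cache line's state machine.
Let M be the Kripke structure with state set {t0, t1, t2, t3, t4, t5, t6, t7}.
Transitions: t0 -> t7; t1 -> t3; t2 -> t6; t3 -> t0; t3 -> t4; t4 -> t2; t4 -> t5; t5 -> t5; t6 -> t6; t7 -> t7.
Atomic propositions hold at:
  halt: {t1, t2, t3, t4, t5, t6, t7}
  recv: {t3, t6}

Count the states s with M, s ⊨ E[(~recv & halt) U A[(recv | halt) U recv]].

Sat(~recv) = {t0, t1, t2, t4, t5, t7}
Sat(~recv & halt) = {t1, t2, t4, t5, t7}
Sat(recv | halt) = {t1, t2, t3, t4, t5, t6, t7}
A[(recv | halt) U recv]: least fixpoint, start Z0 = Sat(recv) = {t3, t6}, add states in Sat(recv | halt) with every successor in Z. Z1 = {t1, t2, t3, t6}; fixed.
Sat(A[(recv | halt) U recv]) = {t1, t2, t3, t6}
E[(~recv & halt) U A[(recv | halt) U recv]]: least fixpoint, start Z0 = Sat(A[(recv | halt) U recv]) = {t1, t2, t3, t6}, add states in Sat(~recv & halt) with some successor in Z. Z1 = {t1, t2, t3, t4, t6}; fixed.
Sat(E[(~recv & halt) U A[(recv | halt) U recv]]) = {t1, t2, t3, t4, t6}
|Sat(E[(~recv & halt) U A[(recv | halt) U recv]])| = |{t1, t2, t3, t4, t6}| = 5.

5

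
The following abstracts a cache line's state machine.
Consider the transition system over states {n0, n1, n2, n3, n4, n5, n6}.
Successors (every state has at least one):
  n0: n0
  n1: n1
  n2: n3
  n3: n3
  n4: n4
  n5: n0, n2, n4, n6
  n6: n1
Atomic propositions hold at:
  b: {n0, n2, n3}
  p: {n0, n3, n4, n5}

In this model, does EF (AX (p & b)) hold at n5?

Sat(p & b) = {n0, n3}
Sat(AX (p & b)) = {s : every successor in {n0, n3}} = {n0, n2, n3}
EF (AX (p & b)): least fixpoint, start Z0 = {n0, n2, n3}, add states with some successor in Z. Z1 = {n0, n2, n3, n5}; fixed.
Sat(EF (AX (p & b))) = {n0, n2, n3, n5}
n5 ∈ Sat(EF (AX (p & b))) = {n0, n2, n3, n5}, so the formula holds at n5.

Yes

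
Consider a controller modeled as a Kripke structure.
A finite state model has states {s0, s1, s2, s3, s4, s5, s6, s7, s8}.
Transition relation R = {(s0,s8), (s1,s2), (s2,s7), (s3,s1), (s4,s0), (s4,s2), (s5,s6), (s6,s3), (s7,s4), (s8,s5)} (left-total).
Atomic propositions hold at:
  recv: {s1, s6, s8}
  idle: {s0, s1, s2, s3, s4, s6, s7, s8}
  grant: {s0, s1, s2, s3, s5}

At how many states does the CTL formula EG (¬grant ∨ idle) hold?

Sat(¬grant) = {s4, s6, s7, s8}
Sat(¬grant ∨ idle) = {s0, s1, s2, s3, s4, s6, s7, s8}
EG (¬grant ∨ idle): greatest fixpoint, start Z0 = {s0, s1, s2, s3, s4, s6, s7, s8}, keep only states in Sat with some successor in Z. Z1 = {s0, s1, s2, s3, s4, s6, s7}; Z2 = {s1, s2, s3, s4, s6, s7}; fixed.
Sat(EG (¬grant ∨ idle)) = {s1, s2, s3, s4, s6, s7}
|Sat(EG (¬grant ∨ idle))| = |{s1, s2, s3, s4, s6, s7}| = 6.

6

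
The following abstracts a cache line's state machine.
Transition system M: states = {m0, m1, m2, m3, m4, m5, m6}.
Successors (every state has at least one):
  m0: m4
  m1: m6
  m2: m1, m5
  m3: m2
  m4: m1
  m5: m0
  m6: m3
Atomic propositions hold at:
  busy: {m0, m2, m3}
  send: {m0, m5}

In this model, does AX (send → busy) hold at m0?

Yes

Sat(send → busy) = {m0, m1, m2, m3, m4, m6}
Sat(AX (send → busy)) = {s : every successor in {m0, m1, m2, m3, m4, m6}} = {m0, m1, m3, m4, m5, m6}
m0 ∈ Sat(AX (send → busy)) = {m0, m1, m3, m4, m5, m6}, so the formula holds at m0.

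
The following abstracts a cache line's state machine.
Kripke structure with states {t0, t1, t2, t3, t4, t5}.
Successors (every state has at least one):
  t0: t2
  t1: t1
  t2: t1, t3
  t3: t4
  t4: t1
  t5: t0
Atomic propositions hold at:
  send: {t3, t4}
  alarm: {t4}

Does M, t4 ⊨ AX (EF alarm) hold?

No

EF alarm: least fixpoint, start Z0 = {t4}, add states with some successor in Z. Z1 = {t3, t4}; Z2 = {t2, t3, t4}; Z3 = {t0, t2, t3, t4}; Z4 = {t0, t2, t3, t4, t5}; fixed.
Sat(EF alarm) = {t0, t2, t3, t4, t5}
Sat(AX (EF alarm)) = {s : every successor in {t0, t2, t3, t4, t5}} = {t0, t3, t5}
t4 ∉ Sat(AX (EF alarm)) = {t0, t3, t5}, so the formula does not hold at t4.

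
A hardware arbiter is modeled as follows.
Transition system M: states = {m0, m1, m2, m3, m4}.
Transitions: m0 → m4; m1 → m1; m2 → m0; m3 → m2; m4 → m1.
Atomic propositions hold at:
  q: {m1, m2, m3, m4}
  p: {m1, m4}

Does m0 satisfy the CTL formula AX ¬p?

No

Sat(¬p) = {m0, m2, m3}
Sat(AX ¬p) = {s : every successor in {m0, m2, m3}} = {m2, m3}
m0 ∉ Sat(AX ¬p) = {m2, m3}, so the formula does not hold at m0.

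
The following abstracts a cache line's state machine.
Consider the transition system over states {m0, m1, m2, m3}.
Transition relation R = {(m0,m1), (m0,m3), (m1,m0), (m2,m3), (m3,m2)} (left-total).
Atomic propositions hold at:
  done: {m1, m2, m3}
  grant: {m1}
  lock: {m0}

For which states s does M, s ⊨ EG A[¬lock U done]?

{m2, m3}

Sat(¬lock) = {m1, m2, m3}
A[¬lock U done]: least fixpoint, start Z0 = Sat(done) = {m1, m2, m3}, add states in Sat(¬lock) with every successor in Z. Already a fixed point.
Sat(A[¬lock U done]) = {m1, m2, m3}
EG A[¬lock U done]: greatest fixpoint, start Z0 = {m1, m2, m3}, keep only states in Sat with some successor in Z. Z1 = {m2, m3}; fixed.
Sat(EG A[¬lock U done]) = {m2, m3}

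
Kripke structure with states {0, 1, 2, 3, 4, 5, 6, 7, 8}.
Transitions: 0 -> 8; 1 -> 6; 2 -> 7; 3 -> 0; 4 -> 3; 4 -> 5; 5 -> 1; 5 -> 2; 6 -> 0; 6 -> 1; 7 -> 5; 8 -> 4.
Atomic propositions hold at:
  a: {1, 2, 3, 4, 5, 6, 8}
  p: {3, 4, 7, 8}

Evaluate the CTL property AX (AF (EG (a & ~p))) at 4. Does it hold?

No

Sat(~p) = {0, 1, 2, 5, 6}
Sat(a & ~p) = {1, 2, 5, 6}
EG (a & ~p): greatest fixpoint, start Z0 = {1, 2, 5, 6}, keep only states in Sat with some successor in Z. Z1 = {1, 5, 6}; fixed.
Sat(EG (a & ~p)) = {1, 5, 6}
AF (EG (a & ~p)): least fixpoint, start Z0 = {1, 5, 6}, add states with every successor in Z. Z1 = {1, 5, 6, 7}; Z2 = {1, 2, 5, 6, 7}; fixed.
Sat(AF (EG (a & ~p))) = {1, 2, 5, 6, 7}
Sat(AX (AF (EG (a & ~p)))) = {s : every successor in {1, 2, 5, 6, 7}} = {1, 2, 5, 7}
4 ∉ Sat(AX (AF (EG (a & ~p)))) = {1, 2, 5, 7}, so the formula does not hold at 4.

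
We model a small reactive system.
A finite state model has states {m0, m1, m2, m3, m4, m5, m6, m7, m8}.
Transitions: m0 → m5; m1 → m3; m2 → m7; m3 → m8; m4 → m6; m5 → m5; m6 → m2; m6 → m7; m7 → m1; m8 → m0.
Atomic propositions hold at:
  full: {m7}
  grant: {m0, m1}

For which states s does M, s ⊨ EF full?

EF full: least fixpoint, start Z0 = {m7}, add states with some successor in Z. Z1 = {m2, m6, m7}; Z2 = {m2, m4, m6, m7}; fixed.
Sat(EF full) = {m2, m4, m6, m7}

{m2, m4, m6, m7}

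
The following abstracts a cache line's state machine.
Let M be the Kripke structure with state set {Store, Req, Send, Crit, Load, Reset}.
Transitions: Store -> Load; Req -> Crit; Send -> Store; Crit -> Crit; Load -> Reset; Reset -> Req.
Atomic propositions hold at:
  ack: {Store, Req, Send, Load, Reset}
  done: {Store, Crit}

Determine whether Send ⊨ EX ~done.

No

Sat(~done) = {Req, Send, Load, Reset}
Sat(EX ~done) = {s : some successor in {Req, Send, Load, Reset}} = {Store, Load, Reset}
Send ∉ Sat(EX ~done) = {Store, Load, Reset}, so the formula does not hold at Send.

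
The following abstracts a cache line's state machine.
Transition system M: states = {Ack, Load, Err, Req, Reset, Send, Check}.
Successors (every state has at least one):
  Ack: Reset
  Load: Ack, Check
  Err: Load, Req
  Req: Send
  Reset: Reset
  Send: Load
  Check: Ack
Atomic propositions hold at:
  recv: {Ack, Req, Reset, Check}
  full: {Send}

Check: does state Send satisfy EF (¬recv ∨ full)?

Sat(¬recv) = {Load, Err, Send}
Sat(¬recv ∨ full) = {Load, Err, Send}
EF (¬recv ∨ full): least fixpoint, start Z0 = {Load, Err, Send}, add states with some successor in Z. Z1 = {Load, Err, Req, Send}; fixed.
Sat(EF (¬recv ∨ full)) = {Load, Err, Req, Send}
Send ∈ Sat(EF (¬recv ∨ full)) = {Load, Err, Req, Send}, so the formula holds at Send.

Yes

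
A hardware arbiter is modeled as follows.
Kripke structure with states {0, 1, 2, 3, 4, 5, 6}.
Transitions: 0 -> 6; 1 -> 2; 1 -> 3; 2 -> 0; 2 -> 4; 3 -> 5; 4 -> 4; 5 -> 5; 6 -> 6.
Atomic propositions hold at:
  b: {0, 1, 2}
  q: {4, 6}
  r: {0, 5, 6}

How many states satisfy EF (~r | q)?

Sat(~r) = {1, 2, 3, 4}
Sat(~r | q) = {1, 2, 3, 4, 6}
EF (~r | q): least fixpoint, start Z0 = {1, 2, 3, 4, 6}, add states with some successor in Z. Z1 = {0, 1, 2, 3, 4, 6}; fixed.
Sat(EF (~r | q)) = {0, 1, 2, 3, 4, 6}
|Sat(EF (~r | q))| = |{0, 1, 2, 3, 4, 6}| = 6.

6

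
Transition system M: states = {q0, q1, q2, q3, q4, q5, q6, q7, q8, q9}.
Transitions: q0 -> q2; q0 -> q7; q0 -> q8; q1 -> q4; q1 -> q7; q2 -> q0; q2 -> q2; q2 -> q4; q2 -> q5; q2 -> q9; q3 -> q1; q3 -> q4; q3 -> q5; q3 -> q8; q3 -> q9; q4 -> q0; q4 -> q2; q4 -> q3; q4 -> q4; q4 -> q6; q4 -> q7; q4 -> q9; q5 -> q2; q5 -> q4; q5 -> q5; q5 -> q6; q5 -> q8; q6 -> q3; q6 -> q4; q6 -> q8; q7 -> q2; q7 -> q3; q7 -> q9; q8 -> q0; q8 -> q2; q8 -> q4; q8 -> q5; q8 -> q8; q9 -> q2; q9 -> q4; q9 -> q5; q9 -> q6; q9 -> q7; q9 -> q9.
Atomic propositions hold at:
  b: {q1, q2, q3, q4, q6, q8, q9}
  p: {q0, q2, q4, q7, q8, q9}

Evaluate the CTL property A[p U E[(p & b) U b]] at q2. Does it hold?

Yes

Sat(p & b) = {q2, q4, q8, q9}
E[(p & b) U b]: least fixpoint, start Z0 = Sat(b) = {q1, q2, q3, q4, q6, q8, q9}, add states in Sat(p & b) with some successor in Z. Already a fixed point.
Sat(E[(p & b) U b]) = {q1, q2, q3, q4, q6, q8, q9}
A[p U E[(p & b) U b]]: least fixpoint, start Z0 = Sat(E[(p & b) U b]) = {q1, q2, q3, q4, q6, q8, q9}, add states in Sat(p) with every successor in Z. Z1 = {q1, q2, q3, q4, q6, q7, q8, q9}; Z2 = {q0, q1, q2, q3, q4, q6, q7, q8, q9}; fixed.
Sat(A[p U E[(p & b) U b]]) = {q0, q1, q2, q3, q4, q6, q7, q8, q9}
q2 ∈ Sat(A[p U E[(p & b) U b]]) = {q0, q1, q2, q3, q4, q6, q7, q8, q9}, so the formula holds at q2.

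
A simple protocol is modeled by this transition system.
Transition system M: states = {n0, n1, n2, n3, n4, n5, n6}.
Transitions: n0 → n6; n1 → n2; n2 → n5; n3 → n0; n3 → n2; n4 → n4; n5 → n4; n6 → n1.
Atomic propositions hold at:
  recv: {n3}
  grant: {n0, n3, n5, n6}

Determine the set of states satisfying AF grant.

{n0, n1, n2, n3, n5, n6}

AF grant: least fixpoint, start Z0 = {n0, n3, n5, n6}, add states with every successor in Z. Z1 = {n0, n2, n3, n5, n6}; Z2 = {n0, n1, n2, n3, n5, n6}; fixed.
Sat(AF grant) = {n0, n1, n2, n3, n5, n6}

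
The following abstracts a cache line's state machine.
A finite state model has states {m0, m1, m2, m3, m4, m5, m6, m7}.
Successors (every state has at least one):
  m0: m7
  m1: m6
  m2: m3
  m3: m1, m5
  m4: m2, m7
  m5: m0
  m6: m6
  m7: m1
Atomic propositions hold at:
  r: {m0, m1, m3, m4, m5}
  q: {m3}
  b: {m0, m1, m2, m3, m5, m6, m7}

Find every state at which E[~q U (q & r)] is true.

{m2, m3, m4}

Sat(~q) = {m0, m1, m2, m4, m5, m6, m7}
Sat(q & r) = {m3}
E[~q U (q & r)]: least fixpoint, start Z0 = Sat((q & r)) = {m3}, add states in Sat(~q) with some successor in Z. Z1 = {m2, m3}; Z2 = {m2, m3, m4}; fixed.
Sat(E[~q U (q & r)]) = {m2, m3, m4}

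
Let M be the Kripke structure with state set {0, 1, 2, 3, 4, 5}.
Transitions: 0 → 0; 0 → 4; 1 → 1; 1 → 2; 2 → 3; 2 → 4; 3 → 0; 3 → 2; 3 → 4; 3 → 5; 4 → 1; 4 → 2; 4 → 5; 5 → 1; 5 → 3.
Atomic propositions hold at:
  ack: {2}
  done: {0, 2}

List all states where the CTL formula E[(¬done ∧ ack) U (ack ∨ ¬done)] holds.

Sat(¬done) = {1, 3, 4, 5}
Sat(¬done ∧ ack) = ∅
Sat(ack ∨ ¬done) = {1, 2, 3, 4, 5}
E[(¬done ∧ ack) U (ack ∨ ¬done)]: least fixpoint, start Z0 = Sat((ack ∨ ¬done)) = {1, 2, 3, 4, 5}, add states in Sat(¬done ∧ ack) with some successor in Z. Already a fixed point.
Sat(E[(¬done ∧ ack) U (ack ∨ ¬done)]) = {1, 2, 3, 4, 5}

{1, 2, 3, 4, 5}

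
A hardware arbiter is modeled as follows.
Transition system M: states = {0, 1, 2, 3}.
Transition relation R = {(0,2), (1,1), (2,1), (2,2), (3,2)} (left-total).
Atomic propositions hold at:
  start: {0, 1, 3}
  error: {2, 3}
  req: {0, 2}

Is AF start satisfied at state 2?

AF start: least fixpoint, start Z0 = {0, 1, 3}, add states with every successor in Z. Already a fixed point.
Sat(AF start) = {0, 1, 3}
2 ∉ Sat(AF start) = {0, 1, 3}, so the formula does not hold at 2.

No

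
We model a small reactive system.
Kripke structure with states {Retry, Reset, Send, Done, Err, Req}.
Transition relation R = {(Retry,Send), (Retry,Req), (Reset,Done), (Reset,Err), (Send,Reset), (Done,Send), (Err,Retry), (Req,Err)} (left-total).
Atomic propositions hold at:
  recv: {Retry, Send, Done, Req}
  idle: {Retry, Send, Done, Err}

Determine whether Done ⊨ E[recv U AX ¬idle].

Yes

Sat(¬idle) = {Reset, Req}
Sat(AX ¬idle) = {s : every successor in {Reset, Req}} = {Send}
E[recv U AX ¬idle]: least fixpoint, start Z0 = Sat(AX ¬idle) = {Send}, add states in Sat(recv) with some successor in Z. Z1 = {Retry, Send, Done}; fixed.
Sat(E[recv U AX ¬idle]) = {Retry, Send, Done}
Done ∈ Sat(E[recv U AX ¬idle]) = {Retry, Send, Done}, so the formula holds at Done.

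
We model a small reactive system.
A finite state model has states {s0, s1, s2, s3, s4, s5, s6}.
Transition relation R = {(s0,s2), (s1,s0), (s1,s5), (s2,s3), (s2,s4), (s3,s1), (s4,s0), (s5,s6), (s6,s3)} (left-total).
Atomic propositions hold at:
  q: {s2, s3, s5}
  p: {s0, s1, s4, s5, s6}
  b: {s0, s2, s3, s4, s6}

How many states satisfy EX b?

6

Sat(EX b) = {s : some successor in {s0, s2, s3, s4, s6}} = {s0, s1, s2, s4, s5, s6}
|Sat(EX b)| = |{s0, s1, s2, s4, s5, s6}| = 6.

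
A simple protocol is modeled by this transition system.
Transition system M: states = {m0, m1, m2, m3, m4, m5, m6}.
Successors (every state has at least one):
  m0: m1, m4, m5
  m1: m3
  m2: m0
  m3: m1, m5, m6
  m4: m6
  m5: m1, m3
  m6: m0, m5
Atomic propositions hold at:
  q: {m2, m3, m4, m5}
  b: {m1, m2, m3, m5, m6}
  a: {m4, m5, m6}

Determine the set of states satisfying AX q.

{m1}

Sat(AX q) = {s : every successor in {m2, m3, m4, m5}} = {m1}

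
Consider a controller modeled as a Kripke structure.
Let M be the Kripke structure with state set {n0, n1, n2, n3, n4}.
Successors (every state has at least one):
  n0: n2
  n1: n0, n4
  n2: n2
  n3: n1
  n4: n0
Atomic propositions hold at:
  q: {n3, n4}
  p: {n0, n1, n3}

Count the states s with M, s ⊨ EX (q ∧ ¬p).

1

Sat(¬p) = {n2, n4}
Sat(q ∧ ¬p) = {n4}
Sat(EX (q ∧ ¬p)) = {s : some successor in {n4}} = {n1}
|Sat(EX (q ∧ ¬p))| = |{n1}| = 1.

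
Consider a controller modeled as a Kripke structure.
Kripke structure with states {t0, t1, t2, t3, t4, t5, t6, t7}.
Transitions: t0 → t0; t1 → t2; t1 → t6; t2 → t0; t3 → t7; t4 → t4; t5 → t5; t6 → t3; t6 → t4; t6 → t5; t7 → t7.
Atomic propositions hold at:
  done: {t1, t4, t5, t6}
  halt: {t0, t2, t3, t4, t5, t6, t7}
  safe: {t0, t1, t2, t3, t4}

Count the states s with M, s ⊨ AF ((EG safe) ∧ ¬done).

2

EG safe: greatest fixpoint, start Z0 = {t0, t1, t2, t3, t4}, keep only states in Sat with some successor in Z. Z1 = {t0, t1, t2, t4}; fixed.
Sat(EG safe) = {t0, t1, t2, t4}
Sat(¬done) = {t0, t2, t3, t7}
Sat((EG safe) ∧ ¬done) = {t0, t2}
AF ((EG safe) ∧ ¬done): least fixpoint, start Z0 = {t0, t2}, add states with every successor in Z. Already a fixed point.
Sat(AF ((EG safe) ∧ ¬done)) = {t0, t2}
|Sat(AF ((EG safe) ∧ ¬done))| = |{t0, t2}| = 2.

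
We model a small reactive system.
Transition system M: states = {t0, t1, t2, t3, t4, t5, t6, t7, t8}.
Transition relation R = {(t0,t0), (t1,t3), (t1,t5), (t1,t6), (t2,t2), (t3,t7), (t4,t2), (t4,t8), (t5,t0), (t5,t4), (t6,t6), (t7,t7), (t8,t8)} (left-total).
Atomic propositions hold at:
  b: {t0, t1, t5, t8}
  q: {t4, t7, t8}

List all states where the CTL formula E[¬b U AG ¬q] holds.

Sat(¬b) = {t2, t3, t4, t6, t7}
Sat(¬q) = {t0, t1, t2, t3, t5, t6}
AG ¬q: greatest fixpoint, start Z0 = {t0, t1, t2, t3, t5, t6}, keep only states in Sat with every successor in Z. Z1 = {t0, t1, t2, t6}; Z2 = {t0, t2, t6}; fixed.
Sat(AG ¬q) = {t0, t2, t6}
E[¬b U AG ¬q]: least fixpoint, start Z0 = Sat(AG ¬q) = {t0, t2, t6}, add states in Sat(¬b) with some successor in Z. Z1 = {t0, t2, t4, t6}; fixed.
Sat(E[¬b U AG ¬q]) = {t0, t2, t4, t6}

{t0, t2, t4, t6}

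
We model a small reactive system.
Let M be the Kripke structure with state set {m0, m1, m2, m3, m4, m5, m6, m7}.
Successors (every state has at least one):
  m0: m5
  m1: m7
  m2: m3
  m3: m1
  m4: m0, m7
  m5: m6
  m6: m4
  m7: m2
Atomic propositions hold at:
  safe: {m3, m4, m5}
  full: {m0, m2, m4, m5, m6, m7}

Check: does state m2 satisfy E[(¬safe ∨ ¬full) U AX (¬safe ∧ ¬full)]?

Sat(¬safe) = {m0, m1, m2, m6, m7}
Sat(¬full) = {m1, m3}
Sat(¬safe ∨ ¬full) = {m0, m1, m2, m3, m6, m7}
Sat(¬safe ∧ ¬full) = {m1}
Sat(AX (¬safe ∧ ¬full)) = {s : every successor in {m1}} = {m3}
E[(¬safe ∨ ¬full) U AX (¬safe ∧ ¬full)]: least fixpoint, start Z0 = Sat(AX (¬safe ∧ ¬full)) = {m3}, add states in Sat(¬safe ∨ ¬full) with some successor in Z. Z1 = {m2, m3}; Z2 = {m2, m3, m7}; Z3 = {m1, m2, m3, m7}; fixed.
Sat(E[(¬safe ∨ ¬full) U AX (¬safe ∧ ¬full)]) = {m1, m2, m3, m7}
m2 ∈ Sat(E[(¬safe ∨ ¬full) U AX (¬safe ∧ ¬full)]) = {m1, m2, m3, m7}, so the formula holds at m2.

Yes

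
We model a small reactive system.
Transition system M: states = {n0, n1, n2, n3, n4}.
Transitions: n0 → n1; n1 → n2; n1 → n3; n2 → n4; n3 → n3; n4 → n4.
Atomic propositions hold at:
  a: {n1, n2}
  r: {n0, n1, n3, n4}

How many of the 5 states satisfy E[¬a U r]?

Sat(¬a) = {n0, n3, n4}
E[¬a U r]: least fixpoint, start Z0 = Sat(r) = {n0, n1, n3, n4}, add states in Sat(¬a) with some successor in Z. Already a fixed point.
Sat(E[¬a U r]) = {n0, n1, n3, n4}
|Sat(E[¬a U r])| = |{n0, n1, n3, n4}| = 4.

4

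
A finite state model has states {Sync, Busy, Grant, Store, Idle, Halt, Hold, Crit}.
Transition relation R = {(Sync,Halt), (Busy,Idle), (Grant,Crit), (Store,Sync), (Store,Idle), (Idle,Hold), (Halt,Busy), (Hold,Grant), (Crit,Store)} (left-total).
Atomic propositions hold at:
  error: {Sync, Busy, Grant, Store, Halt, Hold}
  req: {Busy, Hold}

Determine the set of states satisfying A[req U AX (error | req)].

Sat(error | req) = {Sync, Busy, Grant, Store, Halt, Hold}
Sat(AX (error | req)) = {s : every successor in {Sync, Busy, Grant, Store, Halt, Hold}} = {Sync, Idle, Halt, Hold, Crit}
A[req U AX (error | req)]: least fixpoint, start Z0 = Sat(AX (error | req)) = {Sync, Idle, Halt, Hold, Crit}, add states in Sat(req) with every successor in Z. Z1 = {Sync, Busy, Idle, Halt, Hold, Crit}; fixed.
Sat(A[req U AX (error | req)]) = {Sync, Busy, Idle, Halt, Hold, Crit}

{Sync, Busy, Idle, Halt, Hold, Crit}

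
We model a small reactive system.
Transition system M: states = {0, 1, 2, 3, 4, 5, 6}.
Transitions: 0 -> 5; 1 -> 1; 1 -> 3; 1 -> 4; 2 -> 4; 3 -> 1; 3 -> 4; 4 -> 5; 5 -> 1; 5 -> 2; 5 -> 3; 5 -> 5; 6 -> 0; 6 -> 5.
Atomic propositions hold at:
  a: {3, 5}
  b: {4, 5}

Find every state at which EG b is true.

{4, 5}

EG b: greatest fixpoint, start Z0 = {4, 5}, keep only states in Sat with some successor in Z. Already a fixed point.
Sat(EG b) = {4, 5}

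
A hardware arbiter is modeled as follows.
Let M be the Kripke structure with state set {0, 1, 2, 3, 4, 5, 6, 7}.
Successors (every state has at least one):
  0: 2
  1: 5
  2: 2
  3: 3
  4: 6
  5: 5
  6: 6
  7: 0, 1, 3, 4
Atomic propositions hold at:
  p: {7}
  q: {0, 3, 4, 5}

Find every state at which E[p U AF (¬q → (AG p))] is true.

Sat(¬q) = {1, 2, 6, 7}
AG p: greatest fixpoint, start Z0 = {7}, keep only states in Sat with every successor in Z. Z1 = ∅; fixed.
Sat(AG p) = ∅
Sat(¬q → (AG p)) = {0, 3, 4, 5}
AF (¬q → (AG p)): least fixpoint, start Z0 = {0, 3, 4, 5}, add states with every successor in Z. Z1 = {0, 1, 3, 4, 5}; Z2 = {0, 1, 3, 4, 5, 7}; fixed.
Sat(AF (¬q → (AG p))) = {0, 1, 3, 4, 5, 7}
E[p U AF (¬q → (AG p))]: least fixpoint, start Z0 = Sat(AF (¬q → (AG p))) = {0, 1, 3, 4, 5, 7}, add states in Sat(p) with some successor in Z. Already a fixed point.
Sat(E[p U AF (¬q → (AG p))]) = {0, 1, 3, 4, 5, 7}

{0, 1, 3, 4, 5, 7}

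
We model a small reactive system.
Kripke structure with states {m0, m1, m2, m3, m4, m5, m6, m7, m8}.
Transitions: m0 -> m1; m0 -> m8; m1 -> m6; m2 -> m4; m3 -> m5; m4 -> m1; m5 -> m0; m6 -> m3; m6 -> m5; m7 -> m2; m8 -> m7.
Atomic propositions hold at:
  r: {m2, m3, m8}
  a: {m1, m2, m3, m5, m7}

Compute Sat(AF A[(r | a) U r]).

{m2, m3, m7, m8}

Sat(r | a) = {m1, m2, m3, m5, m7, m8}
A[(r | a) U r]: least fixpoint, start Z0 = Sat(r) = {m2, m3, m8}, add states in Sat(r | a) with every successor in Z. Z1 = {m2, m3, m7, m8}; fixed.
Sat(A[(r | a) U r]) = {m2, m3, m7, m8}
AF A[(r | a) U r]: least fixpoint, start Z0 = {m2, m3, m7, m8}, add states with every successor in Z. Already a fixed point.
Sat(AF A[(r | a) U r]) = {m2, m3, m7, m8}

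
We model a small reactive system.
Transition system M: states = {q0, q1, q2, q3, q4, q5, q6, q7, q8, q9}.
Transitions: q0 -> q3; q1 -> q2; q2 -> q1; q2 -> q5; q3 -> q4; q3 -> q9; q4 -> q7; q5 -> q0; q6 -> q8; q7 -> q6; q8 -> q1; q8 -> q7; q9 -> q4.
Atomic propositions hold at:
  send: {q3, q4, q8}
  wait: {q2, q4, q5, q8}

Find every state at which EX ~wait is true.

{q0, q2, q3, q4, q5, q7, q8}

Sat(~wait) = {q0, q1, q3, q6, q7, q9}
Sat(EX ~wait) = {s : some successor in {q0, q1, q3, q6, q7, q9}} = {q0, q2, q3, q4, q5, q7, q8}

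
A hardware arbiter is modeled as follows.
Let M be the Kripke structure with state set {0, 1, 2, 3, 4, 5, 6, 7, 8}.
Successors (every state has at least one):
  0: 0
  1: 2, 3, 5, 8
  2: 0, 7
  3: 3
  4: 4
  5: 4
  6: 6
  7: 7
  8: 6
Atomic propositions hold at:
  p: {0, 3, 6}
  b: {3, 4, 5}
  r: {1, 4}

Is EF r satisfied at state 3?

No

EF r: least fixpoint, start Z0 = {1, 4}, add states with some successor in Z. Z1 = {1, 4, 5}; fixed.
Sat(EF r) = {1, 4, 5}
3 ∉ Sat(EF r) = {1, 4, 5}, so the formula does not hold at 3.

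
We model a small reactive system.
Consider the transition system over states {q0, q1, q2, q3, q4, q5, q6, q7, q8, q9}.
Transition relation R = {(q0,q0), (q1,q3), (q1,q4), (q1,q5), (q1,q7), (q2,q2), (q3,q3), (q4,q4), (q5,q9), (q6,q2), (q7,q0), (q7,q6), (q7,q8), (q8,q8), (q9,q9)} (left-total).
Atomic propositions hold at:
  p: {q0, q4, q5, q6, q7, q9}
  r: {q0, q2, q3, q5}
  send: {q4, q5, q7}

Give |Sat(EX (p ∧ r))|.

Sat(p ∧ r) = {q0, q5}
Sat(EX (p ∧ r)) = {s : some successor in {q0, q5}} = {q0, q1, q7}
|Sat(EX (p ∧ r))| = |{q0, q1, q7}| = 3.

3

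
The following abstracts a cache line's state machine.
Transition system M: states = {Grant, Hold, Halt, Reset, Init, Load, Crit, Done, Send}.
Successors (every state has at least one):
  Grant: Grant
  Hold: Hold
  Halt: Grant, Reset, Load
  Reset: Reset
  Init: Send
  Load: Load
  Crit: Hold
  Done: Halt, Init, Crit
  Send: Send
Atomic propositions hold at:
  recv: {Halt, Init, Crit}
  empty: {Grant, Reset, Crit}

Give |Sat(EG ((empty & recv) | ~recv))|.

7

Sat(empty & recv) = {Crit}
Sat(~recv) = {Grant, Hold, Reset, Load, Done, Send}
Sat((empty & recv) | ~recv) = {Grant, Hold, Reset, Load, Crit, Done, Send}
EG ((empty & recv) | ~recv): greatest fixpoint, start Z0 = {Grant, Hold, Reset, Load, Crit, Done, Send}, keep only states in Sat with some successor in Z. Already a fixed point.
Sat(EG ((empty & recv) | ~recv)) = {Grant, Hold, Reset, Load, Crit, Done, Send}
|Sat(EG ((empty & recv) | ~recv))| = |{Grant, Hold, Reset, Load, Crit, Done, Send}| = 7.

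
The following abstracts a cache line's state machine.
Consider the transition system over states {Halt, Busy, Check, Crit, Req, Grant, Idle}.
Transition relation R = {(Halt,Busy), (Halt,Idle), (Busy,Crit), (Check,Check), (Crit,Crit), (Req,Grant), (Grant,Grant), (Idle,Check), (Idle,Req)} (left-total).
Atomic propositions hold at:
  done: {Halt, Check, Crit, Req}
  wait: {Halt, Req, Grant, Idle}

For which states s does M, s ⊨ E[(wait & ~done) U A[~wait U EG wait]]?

Sat(~done) = {Busy, Grant, Idle}
Sat(wait & ~done) = {Grant, Idle}
Sat(~wait) = {Busy, Check, Crit}
EG wait: greatest fixpoint, start Z0 = {Halt, Req, Grant, Idle}, keep only states in Sat with some successor in Z. Already a fixed point.
Sat(EG wait) = {Halt, Req, Grant, Idle}
A[~wait U EG wait]: least fixpoint, start Z0 = Sat(EG wait) = {Halt, Req, Grant, Idle}, add states in Sat(~wait) with every successor in Z. Already a fixed point.
Sat(A[~wait U EG wait]) = {Halt, Req, Grant, Idle}
E[(wait & ~done) U A[~wait U EG wait]]: least fixpoint, start Z0 = Sat(A[~wait U EG wait]) = {Halt, Req, Grant, Idle}, add states in Sat(wait & ~done) with some successor in Z. Already a fixed point.
Sat(E[(wait & ~done) U A[~wait U EG wait]]) = {Halt, Req, Grant, Idle}

{Halt, Req, Grant, Idle}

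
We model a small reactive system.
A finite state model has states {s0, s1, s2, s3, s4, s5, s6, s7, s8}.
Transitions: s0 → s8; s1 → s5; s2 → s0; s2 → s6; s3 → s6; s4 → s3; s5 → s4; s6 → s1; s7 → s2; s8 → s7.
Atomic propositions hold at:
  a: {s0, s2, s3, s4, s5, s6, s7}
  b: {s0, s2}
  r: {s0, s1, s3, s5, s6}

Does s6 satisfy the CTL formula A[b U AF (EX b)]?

Sat(EX b) = {s : some successor in {s0, s2}} = {s2, s7}
AF (EX b): least fixpoint, start Z0 = {s2, s7}, add states with every successor in Z. Z1 = {s2, s7, s8}; Z2 = {s0, s2, s7, s8}; fixed.
Sat(AF (EX b)) = {s0, s2, s7, s8}
A[b U AF (EX b)]: least fixpoint, start Z0 = Sat(AF (EX b)) = {s0, s2, s7, s8}, add states in Sat(b) with every successor in Z. Already a fixed point.
Sat(A[b U AF (EX b)]) = {s0, s2, s7, s8}
s6 ∉ Sat(A[b U AF (EX b)]) = {s0, s2, s7, s8}, so the formula does not hold at s6.

No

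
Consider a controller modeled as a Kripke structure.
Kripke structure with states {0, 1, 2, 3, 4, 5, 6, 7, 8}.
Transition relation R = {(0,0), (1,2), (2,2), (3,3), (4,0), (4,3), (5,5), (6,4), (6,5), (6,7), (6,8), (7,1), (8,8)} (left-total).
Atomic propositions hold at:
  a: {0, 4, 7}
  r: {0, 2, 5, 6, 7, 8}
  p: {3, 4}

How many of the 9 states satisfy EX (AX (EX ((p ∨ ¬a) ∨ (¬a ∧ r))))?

Sat(¬a) = {1, 2, 3, 5, 6, 8}
Sat(p ∨ ¬a) = {1, 2, 3, 4, 5, 6, 8}
Sat(¬a ∧ r) = {2, 5, 6, 8}
Sat((p ∨ ¬a) ∨ (¬a ∧ r)) = {1, 2, 3, 4, 5, 6, 8}
Sat(EX ((p ∨ ¬a) ∨ (¬a ∧ r))) = {s : some successor in {1, 2, 3, 4, 5, 6, 8}} = {1, 2, 3, 4, 5, 6, 7, 8}
Sat(AX (EX ((p ∨ ¬a) ∨ (¬a ∧ r)))) = {s : every successor in {1, 2, 3, 4, 5, 6, 7, 8}} = {1, 2, 3, 5, 6, 7, 8}
Sat(EX (AX (EX ((p ∨ ¬a) ∨ (¬a ∧ r))))) = {s : some successor in {1, 2, 3, 5, 6, 7, 8}} = {1, 2, 3, 4, 5, 6, 7, 8}
|Sat(EX (AX (EX ((p ∨ ¬a) ∨ (¬a ∧ r)))))| = |{1, 2, 3, 4, 5, 6, 7, 8}| = 8.

8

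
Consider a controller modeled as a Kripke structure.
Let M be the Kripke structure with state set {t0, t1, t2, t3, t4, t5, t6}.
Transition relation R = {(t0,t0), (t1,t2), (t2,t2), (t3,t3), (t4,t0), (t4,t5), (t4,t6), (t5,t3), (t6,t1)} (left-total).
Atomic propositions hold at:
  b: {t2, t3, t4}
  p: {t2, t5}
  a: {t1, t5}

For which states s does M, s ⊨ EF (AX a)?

Sat(AX a) = {s : every successor in {t1, t5}} = {t6}
EF (AX a): least fixpoint, start Z0 = {t6}, add states with some successor in Z. Z1 = {t4, t6}; fixed.
Sat(EF (AX a)) = {t4, t6}

{t4, t6}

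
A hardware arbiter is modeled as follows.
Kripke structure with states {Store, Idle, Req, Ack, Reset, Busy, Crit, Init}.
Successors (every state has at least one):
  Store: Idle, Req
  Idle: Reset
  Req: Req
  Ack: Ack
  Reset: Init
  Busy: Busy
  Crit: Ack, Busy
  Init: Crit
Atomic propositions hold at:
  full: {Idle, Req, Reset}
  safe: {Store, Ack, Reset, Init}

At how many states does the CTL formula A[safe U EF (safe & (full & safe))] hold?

3

Sat(full & safe) = {Reset}
Sat(safe & (full & safe)) = {Reset}
EF (safe & (full & safe)): least fixpoint, start Z0 = {Reset}, add states with some successor in Z. Z1 = {Idle, Reset}; Z2 = {Store, Idle, Reset}; fixed.
Sat(EF (safe & (full & safe))) = {Store, Idle, Reset}
A[safe U EF (safe & (full & safe))]: least fixpoint, start Z0 = Sat(EF (safe & (full & safe))) = {Store, Idle, Reset}, add states in Sat(safe) with every successor in Z. Already a fixed point.
Sat(A[safe U EF (safe & (full & safe))]) = {Store, Idle, Reset}
|Sat(A[safe U EF (safe & (full & safe))])| = |{Store, Idle, Reset}| = 3.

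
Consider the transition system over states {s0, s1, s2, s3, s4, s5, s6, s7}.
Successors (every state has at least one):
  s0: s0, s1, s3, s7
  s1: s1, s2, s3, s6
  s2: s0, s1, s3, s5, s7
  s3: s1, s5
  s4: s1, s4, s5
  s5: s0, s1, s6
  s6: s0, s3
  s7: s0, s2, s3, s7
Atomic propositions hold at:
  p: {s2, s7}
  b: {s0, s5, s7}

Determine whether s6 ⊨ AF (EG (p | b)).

No

Sat(p | b) = {s0, s2, s5, s7}
EG (p | b): greatest fixpoint, start Z0 = {s0, s2, s5, s7}, keep only states in Sat with some successor in Z. Already a fixed point.
Sat(EG (p | b)) = {s0, s2, s5, s7}
AF (EG (p | b)): least fixpoint, start Z0 = {s0, s2, s5, s7}, add states with every successor in Z. Already a fixed point.
Sat(AF (EG (p | b))) = {s0, s2, s5, s7}
s6 ∉ Sat(AF (EG (p | b))) = {s0, s2, s5, s7}, so the formula does not hold at s6.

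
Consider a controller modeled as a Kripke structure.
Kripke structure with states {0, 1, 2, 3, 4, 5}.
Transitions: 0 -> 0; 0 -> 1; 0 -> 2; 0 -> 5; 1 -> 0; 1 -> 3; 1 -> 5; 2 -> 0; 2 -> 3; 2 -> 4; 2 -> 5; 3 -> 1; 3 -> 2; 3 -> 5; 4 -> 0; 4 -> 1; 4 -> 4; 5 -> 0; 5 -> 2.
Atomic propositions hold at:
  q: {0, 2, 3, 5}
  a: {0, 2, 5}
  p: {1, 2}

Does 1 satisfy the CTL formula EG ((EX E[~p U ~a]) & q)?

No

Sat(~p) = {0, 3, 4, 5}
Sat(~a) = {1, 3, 4}
E[~p U ~a]: least fixpoint, start Z0 = Sat(~a) = {1, 3, 4}, add states in Sat(~p) with some successor in Z. Z1 = {0, 1, 3, 4}; Z2 = {0, 1, 3, 4, 5}; fixed.
Sat(E[~p U ~a]) = {0, 1, 3, 4, 5}
Sat(EX E[~p U ~a]) = {s : some successor in {0, 1, 3, 4, 5}} = {0, 1, 2, 3, 4, 5}
Sat((EX E[~p U ~a]) & q) = {0, 2, 3, 5}
EG ((EX E[~p U ~a]) & q): greatest fixpoint, start Z0 = {0, 2, 3, 5}, keep only states in Sat with some successor in Z. Already a fixed point.
Sat(EG ((EX E[~p U ~a]) & q)) = {0, 2, 3, 5}
1 ∉ Sat(EG ((EX E[~p U ~a]) & q)) = {0, 2, 3, 5}, so the formula does not hold at 1.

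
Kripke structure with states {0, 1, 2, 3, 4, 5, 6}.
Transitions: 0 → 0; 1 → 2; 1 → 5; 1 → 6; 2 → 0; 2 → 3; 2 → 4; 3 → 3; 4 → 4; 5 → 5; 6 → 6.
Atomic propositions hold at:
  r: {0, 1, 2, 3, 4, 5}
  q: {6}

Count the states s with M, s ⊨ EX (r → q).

2

Sat(r → q) = {6}
Sat(EX (r → q)) = {s : some successor in {6}} = {1, 6}
|Sat(EX (r → q))| = |{1, 6}| = 2.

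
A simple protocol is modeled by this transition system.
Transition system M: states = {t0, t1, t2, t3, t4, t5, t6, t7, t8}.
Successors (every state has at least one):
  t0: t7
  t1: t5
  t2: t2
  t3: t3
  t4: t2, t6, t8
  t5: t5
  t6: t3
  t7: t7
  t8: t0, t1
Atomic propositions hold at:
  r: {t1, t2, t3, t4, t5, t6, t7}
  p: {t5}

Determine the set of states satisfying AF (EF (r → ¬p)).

{t0, t1, t2, t3, t4, t6, t7, t8}

Sat(¬p) = {t0, t1, t2, t3, t4, t6, t7, t8}
Sat(r → ¬p) = {t0, t1, t2, t3, t4, t6, t7, t8}
EF (r → ¬p): least fixpoint, start Z0 = {t0, t1, t2, t3, t4, t6, t7, t8}, add states with some successor in Z. Already a fixed point.
Sat(EF (r → ¬p)) = {t0, t1, t2, t3, t4, t6, t7, t8}
AF (EF (r → ¬p)): least fixpoint, start Z0 = {t0, t1, t2, t3, t4, t6, t7, t8}, add states with every successor in Z. Already a fixed point.
Sat(AF (EF (r → ¬p))) = {t0, t1, t2, t3, t4, t6, t7, t8}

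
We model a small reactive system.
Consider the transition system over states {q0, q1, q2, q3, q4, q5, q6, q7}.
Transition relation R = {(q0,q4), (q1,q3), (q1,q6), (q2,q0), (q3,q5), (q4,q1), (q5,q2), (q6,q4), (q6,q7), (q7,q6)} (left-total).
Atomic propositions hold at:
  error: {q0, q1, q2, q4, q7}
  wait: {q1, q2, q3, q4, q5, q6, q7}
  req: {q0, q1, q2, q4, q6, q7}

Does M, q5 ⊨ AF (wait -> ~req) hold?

Yes

Sat(~req) = {q3, q5}
Sat(wait -> ~req) = {q0, q3, q5}
AF (wait -> ~req): least fixpoint, start Z0 = {q0, q3, q5}, add states with every successor in Z. Z1 = {q0, q2, q3, q5}; fixed.
Sat(AF (wait -> ~req)) = {q0, q2, q3, q5}
q5 ∈ Sat(AF (wait -> ~req)) = {q0, q2, q3, q5}, so the formula holds at q5.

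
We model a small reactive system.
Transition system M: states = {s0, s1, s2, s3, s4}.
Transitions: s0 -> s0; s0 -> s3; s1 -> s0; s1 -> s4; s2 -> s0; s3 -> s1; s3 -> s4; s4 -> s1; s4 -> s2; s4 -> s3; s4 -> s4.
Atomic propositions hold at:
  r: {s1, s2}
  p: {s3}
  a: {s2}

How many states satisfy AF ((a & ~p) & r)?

1

Sat(~p) = {s0, s1, s2, s4}
Sat(a & ~p) = {s2}
Sat((a & ~p) & r) = {s2}
AF ((a & ~p) & r): least fixpoint, start Z0 = {s2}, add states with every successor in Z. Already a fixed point.
Sat(AF ((a & ~p) & r)) = {s2}
|Sat(AF ((a & ~p) & r))| = |{s2}| = 1.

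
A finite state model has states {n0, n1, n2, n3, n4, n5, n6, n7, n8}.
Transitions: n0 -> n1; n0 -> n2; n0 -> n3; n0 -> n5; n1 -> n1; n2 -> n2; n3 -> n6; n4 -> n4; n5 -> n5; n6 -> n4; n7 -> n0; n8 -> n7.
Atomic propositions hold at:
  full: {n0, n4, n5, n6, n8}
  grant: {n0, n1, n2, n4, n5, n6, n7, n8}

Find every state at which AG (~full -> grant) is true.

Sat(~full) = {n1, n2, n3, n7}
Sat(~full -> grant) = {n0, n1, n2, n4, n5, n6, n7, n8}
AG (~full -> grant): greatest fixpoint, start Z0 = {n0, n1, n2, n4, n5, n6, n7, n8}, keep only states in Sat with every successor in Z. Z1 = {n1, n2, n4, n5, n6, n7, n8}; Z2 = {n1, n2, n4, n5, n6, n8}; Z3 = {n1, n2, n4, n5, n6}; fixed.
Sat(AG (~full -> grant)) = {n1, n2, n4, n5, n6}

{n1, n2, n4, n5, n6}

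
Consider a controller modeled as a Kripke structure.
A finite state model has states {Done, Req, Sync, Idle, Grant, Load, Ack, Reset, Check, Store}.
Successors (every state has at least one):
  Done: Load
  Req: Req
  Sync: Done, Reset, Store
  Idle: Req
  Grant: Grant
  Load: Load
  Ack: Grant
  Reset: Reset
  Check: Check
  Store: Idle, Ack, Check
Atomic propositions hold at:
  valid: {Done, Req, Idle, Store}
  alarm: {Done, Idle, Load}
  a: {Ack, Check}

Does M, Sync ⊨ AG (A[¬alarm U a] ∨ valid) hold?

Sat(¬alarm) = {Req, Sync, Grant, Ack, Reset, Check, Store}
A[¬alarm U a]: least fixpoint, start Z0 = Sat(a) = {Ack, Check}, add states in Sat(¬alarm) with every successor in Z. Already a fixed point.
Sat(A[¬alarm U a]) = {Ack, Check}
Sat(A[¬alarm U a] ∨ valid) = {Done, Req, Idle, Ack, Check, Store}
AG (A[¬alarm U a] ∨ valid): greatest fixpoint, start Z0 = {Done, Req, Idle, Ack, Check, Store}, keep only states in Sat with every successor in Z. Z1 = {Req, Idle, Check, Store}; Z2 = {Req, Idle, Check}; fixed.
Sat(AG (A[¬alarm U a] ∨ valid)) = {Req, Idle, Check}
Sync ∉ Sat(AG (A[¬alarm U a] ∨ valid)) = {Req, Idle, Check}, so the formula does not hold at Sync.

No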